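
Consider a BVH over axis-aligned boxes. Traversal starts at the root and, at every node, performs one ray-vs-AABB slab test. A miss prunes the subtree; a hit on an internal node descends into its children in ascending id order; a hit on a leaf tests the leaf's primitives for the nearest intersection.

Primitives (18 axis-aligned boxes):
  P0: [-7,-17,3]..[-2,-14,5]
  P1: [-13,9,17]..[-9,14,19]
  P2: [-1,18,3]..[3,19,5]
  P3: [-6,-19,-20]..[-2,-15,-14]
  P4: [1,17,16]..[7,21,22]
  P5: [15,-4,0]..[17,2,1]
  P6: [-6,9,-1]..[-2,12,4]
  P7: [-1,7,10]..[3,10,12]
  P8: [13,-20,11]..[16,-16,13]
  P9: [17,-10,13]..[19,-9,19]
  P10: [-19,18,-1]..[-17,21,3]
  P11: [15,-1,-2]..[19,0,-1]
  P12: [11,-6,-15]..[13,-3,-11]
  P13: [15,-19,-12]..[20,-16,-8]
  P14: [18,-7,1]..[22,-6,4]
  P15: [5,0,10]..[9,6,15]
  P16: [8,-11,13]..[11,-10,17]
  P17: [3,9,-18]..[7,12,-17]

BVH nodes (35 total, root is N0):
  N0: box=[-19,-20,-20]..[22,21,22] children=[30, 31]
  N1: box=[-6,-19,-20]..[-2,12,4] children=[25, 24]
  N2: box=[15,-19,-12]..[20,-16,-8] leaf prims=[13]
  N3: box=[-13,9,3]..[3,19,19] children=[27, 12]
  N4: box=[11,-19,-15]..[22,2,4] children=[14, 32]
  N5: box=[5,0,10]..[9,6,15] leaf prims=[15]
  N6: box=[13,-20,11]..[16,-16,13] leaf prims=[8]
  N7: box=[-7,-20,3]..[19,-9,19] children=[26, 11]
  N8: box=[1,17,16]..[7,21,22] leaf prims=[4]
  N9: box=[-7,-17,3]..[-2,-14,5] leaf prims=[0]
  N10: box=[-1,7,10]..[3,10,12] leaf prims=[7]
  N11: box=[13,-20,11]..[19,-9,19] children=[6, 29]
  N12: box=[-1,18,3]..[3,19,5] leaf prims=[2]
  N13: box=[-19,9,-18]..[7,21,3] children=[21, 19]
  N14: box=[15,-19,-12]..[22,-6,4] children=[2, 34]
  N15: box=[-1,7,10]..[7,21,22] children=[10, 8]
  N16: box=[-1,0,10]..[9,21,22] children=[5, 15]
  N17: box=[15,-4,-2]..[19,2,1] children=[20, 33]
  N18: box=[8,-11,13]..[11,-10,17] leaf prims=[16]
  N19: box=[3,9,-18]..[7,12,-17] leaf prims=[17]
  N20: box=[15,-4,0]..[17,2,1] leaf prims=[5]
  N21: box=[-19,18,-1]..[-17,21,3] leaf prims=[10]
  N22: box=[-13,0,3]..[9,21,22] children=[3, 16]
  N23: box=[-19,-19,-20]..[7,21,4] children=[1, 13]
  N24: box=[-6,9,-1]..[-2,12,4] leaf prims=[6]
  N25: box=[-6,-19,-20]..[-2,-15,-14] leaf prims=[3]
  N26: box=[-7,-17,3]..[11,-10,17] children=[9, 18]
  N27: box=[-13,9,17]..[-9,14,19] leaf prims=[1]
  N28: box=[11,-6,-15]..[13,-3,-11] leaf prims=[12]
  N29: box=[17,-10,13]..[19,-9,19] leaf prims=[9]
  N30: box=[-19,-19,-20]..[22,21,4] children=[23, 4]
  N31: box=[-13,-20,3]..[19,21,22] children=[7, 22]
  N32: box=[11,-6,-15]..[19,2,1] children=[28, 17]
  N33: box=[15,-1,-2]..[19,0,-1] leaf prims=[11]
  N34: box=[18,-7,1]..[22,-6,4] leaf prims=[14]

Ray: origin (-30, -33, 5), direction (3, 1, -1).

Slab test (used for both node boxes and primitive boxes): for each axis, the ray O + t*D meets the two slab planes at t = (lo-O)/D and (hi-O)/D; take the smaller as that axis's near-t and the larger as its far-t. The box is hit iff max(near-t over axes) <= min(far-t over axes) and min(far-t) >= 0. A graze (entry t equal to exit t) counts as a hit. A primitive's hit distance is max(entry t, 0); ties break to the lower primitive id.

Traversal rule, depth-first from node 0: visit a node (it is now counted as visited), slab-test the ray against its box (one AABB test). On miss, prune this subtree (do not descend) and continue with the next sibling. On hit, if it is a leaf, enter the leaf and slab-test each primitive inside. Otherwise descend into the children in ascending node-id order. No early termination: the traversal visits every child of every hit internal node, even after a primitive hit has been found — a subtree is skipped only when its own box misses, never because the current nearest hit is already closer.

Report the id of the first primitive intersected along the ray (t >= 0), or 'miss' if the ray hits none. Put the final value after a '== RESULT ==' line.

Trace the traversal:
N0 x:[11/3,52/3] y:[13,54] z:[-17,25] -> hit [13,52/3], descend [30, 31]
  N30 x:[11/3,52/3] y:[14,54] z:[1,25] -> hit [14,52/3], descend [4, 23]
    N4 x:[41/3,52/3] y:[14,35] z:[1,20] -> hit [14,52/3], descend [14, 32]
      N14 x:[15,52/3] y:[14,27] z:[1,17] -> hit [15,17], descend [2, 34]
        N2 x:[15,50/3] y:[14,17] z:[13,17] -> hit [15,50/3] leaf, test {P13@t=15}
        N34 x:[16,52/3] y:[26,27] z:[1,4] -> miss, prune
      N32 x:[41/3,49/3] y:[27,35] z:[4,20] -> miss, prune
    N23 x:[11/3,37/3] y:[14,54] z:[1,25] -> miss, prune
  N31 x:[17/3,49/3] y:[13,54] z:[-17,2] -> miss, prune

Visited [0, 30, 4, 14, 2, 34, 32, 23, 31]. Tests: 9 box, 1 leaf. Nearest: P13.

== RESULT ==
13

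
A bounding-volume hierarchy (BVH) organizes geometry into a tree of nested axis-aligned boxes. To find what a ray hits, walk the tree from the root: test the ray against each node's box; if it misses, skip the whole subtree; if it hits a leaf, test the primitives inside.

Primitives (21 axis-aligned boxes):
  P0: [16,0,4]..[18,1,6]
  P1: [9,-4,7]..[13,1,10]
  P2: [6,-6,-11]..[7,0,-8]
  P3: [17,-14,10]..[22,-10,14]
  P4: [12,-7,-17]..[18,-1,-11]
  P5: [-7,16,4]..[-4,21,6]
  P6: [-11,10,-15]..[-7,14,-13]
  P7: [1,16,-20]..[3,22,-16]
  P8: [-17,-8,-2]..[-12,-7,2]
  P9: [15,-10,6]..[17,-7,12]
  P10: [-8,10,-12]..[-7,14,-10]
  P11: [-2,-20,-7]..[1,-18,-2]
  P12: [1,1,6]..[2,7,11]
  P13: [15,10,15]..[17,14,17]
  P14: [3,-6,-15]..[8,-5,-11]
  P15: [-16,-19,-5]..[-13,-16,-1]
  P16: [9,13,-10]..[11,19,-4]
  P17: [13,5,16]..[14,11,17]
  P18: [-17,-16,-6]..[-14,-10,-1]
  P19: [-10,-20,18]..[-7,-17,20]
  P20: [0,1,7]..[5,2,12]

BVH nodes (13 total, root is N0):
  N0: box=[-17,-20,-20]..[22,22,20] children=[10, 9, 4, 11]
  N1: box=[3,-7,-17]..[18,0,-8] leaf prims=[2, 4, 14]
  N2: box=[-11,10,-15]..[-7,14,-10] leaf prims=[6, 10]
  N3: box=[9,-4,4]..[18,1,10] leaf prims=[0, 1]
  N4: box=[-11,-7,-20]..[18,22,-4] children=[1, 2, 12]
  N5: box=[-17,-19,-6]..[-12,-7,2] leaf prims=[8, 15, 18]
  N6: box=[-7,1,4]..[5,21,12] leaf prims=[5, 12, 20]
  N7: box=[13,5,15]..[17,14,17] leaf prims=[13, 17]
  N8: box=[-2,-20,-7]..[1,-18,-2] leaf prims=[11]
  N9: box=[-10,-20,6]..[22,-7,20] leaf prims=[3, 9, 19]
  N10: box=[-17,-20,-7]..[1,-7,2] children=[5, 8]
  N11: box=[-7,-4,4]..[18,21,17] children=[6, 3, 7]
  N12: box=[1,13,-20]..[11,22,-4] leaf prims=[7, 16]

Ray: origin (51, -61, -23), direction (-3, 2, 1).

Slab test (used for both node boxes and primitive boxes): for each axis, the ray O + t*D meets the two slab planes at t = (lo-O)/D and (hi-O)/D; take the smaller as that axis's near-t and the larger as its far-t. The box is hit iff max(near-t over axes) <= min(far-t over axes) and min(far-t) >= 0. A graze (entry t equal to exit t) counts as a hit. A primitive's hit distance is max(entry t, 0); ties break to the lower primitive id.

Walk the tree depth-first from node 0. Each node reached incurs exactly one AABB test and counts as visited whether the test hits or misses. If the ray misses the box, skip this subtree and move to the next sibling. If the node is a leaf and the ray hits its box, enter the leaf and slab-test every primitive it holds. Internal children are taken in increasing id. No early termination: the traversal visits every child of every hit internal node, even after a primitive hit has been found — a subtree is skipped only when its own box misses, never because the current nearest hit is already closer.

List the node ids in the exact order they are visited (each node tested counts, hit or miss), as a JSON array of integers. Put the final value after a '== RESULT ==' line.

Walk:
N0 x:[29/3,68/3] y:[41/2,83/2] z:[3,43] -> hit [41/2,68/3], descend [4, 9, 10, 11]
  N4 x:[11,62/3] y:[27,83/2] z:[3,19] -> miss, prune
  N9 x:[29/3,61/3] y:[41/2,27] z:[29,43] -> miss, prune
  N10 x:[50/3,68/3] y:[41/2,27] z:[16,25] -> hit [41/2,68/3], descend [5, 8]
    N5 x:[21,68/3] y:[21,27] z:[17,25] -> hit [21,68/3] leaf, test {P8(miss), P15@t=64/3, P18(miss)}
    N8 x:[50/3,53/3] y:[41/2,43/2] z:[16,21] -> miss, prune
  N11 x:[11,58/3] y:[57/2,41] z:[27,40] -> miss, prune

Visited [0, 4, 9, 10, 5, 8, 11]. Tests: 7 box, 1 leaf. Nearest: P15.

== RESULT ==
[0, 4, 9, 10, 5, 8, 11]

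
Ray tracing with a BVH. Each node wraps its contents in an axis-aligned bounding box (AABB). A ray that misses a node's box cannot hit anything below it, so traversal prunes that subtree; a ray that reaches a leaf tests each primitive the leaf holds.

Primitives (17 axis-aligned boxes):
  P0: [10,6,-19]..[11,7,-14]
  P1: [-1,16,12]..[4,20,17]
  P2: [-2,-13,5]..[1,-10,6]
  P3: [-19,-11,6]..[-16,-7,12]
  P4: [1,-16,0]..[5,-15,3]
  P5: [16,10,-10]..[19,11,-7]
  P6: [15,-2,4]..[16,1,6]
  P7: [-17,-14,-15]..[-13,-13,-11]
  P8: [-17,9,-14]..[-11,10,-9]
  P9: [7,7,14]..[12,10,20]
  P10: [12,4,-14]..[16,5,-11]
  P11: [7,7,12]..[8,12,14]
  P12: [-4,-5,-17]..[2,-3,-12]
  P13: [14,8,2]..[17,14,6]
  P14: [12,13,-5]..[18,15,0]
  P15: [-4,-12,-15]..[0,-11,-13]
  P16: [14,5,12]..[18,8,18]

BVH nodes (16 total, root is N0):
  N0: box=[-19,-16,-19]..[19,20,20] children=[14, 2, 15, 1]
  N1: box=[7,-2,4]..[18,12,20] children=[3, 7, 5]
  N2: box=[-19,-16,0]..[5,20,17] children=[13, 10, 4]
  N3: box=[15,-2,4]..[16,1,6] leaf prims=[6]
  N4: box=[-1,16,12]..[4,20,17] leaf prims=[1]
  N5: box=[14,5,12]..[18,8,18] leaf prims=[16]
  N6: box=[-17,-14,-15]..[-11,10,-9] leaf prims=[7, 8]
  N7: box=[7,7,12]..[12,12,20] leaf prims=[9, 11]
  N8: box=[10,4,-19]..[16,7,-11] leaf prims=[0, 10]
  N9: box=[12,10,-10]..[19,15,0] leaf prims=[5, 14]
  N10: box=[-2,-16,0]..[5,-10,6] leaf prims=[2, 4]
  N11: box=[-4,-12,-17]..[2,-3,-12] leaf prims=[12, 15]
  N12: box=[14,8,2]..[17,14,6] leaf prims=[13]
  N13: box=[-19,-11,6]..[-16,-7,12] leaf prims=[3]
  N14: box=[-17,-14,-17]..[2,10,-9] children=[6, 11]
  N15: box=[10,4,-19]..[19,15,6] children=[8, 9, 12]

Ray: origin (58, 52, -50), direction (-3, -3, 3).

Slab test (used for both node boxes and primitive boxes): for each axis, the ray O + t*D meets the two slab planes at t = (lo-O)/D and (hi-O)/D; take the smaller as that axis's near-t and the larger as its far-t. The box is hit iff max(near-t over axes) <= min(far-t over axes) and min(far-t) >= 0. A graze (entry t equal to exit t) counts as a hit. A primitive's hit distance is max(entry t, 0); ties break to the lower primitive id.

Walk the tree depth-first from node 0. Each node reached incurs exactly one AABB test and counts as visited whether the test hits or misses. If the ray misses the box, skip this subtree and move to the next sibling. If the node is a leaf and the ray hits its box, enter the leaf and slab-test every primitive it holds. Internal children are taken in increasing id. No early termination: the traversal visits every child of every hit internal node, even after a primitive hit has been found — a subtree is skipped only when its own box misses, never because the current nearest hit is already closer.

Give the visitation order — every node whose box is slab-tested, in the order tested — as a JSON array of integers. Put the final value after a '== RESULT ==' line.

Walk:
N0 x:[13,77/3] y:[32/3,68/3] z:[31/3,70/3] -> hit [13,68/3], descend [1, 2, 14, 15]
  N1 x:[40/3,17] y:[40/3,18] z:[18,70/3] -> miss, prune
  N2 x:[53/3,77/3] y:[32/3,68/3] z:[50/3,67/3] -> hit [53/3,67/3], descend [4, 10, 13]
    N4 x:[18,59/3] y:[32/3,12] z:[62/3,67/3] -> miss, prune
    N10 x:[53/3,20] y:[62/3,68/3] z:[50/3,56/3] -> miss, prune
    N13 x:[74/3,77/3] y:[59/3,21] z:[56/3,62/3] -> miss, prune
  N14 x:[56/3,25] y:[14,22] z:[11,41/3] -> miss, prune
  N15 x:[13,16] y:[37/3,16] z:[31/3,56/3] -> hit [13,16], descend [8, 9, 12]
    N8 x:[14,16] y:[15,16] z:[31/3,13] -> miss, prune
    N9 x:[13,46/3] y:[37/3,14] z:[40/3,50/3] -> hit [40/3,14] leaf, test {P5@t=41/3, P14(miss)}
    N12 x:[41/3,44/3] y:[38/3,44/3] z:[52/3,56/3] -> miss, prune

Summary -> nodes [0, 1, 2, 4, 10, 13, 14, 15, 8, 9, 12]; box-tests=11; leaf-entries=1; first=P5

== RESULT ==
[0, 1, 2, 4, 10, 13, 14, 15, 8, 9, 12]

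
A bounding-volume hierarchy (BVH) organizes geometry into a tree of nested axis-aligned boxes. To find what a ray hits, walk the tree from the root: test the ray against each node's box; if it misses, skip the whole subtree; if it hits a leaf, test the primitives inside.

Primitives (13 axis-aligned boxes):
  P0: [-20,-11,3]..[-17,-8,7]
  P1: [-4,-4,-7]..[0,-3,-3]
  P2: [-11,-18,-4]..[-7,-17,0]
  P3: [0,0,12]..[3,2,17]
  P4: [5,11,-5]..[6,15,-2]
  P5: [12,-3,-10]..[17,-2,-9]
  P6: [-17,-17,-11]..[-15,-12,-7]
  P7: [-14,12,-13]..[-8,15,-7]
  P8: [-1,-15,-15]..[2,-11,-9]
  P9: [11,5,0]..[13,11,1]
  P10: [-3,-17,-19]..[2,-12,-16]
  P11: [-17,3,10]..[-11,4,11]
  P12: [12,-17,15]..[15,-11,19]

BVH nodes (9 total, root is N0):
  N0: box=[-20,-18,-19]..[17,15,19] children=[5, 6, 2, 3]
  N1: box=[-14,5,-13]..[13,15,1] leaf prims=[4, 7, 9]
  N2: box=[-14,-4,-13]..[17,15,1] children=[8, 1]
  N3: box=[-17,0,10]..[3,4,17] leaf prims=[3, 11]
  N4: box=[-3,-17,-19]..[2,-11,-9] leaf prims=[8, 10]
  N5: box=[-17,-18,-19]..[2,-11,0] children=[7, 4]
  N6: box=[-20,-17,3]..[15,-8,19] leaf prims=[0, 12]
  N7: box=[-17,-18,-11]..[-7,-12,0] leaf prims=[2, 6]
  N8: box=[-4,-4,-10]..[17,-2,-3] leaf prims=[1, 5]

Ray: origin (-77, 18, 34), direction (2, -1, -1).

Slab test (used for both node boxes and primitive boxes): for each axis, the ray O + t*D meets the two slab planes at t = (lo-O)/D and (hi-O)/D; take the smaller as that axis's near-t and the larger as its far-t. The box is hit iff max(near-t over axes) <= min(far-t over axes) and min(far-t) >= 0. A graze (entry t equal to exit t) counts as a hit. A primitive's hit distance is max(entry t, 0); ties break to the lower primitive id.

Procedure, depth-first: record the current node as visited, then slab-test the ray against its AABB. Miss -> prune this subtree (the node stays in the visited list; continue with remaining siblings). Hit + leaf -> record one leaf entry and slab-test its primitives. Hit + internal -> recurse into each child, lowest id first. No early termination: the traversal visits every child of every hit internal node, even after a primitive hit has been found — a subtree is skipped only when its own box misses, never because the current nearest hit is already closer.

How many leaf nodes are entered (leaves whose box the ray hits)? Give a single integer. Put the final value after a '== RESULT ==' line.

Trace the traversal:
N0 x:[57/2,47] y:[3,36] z:[15,53] -> hit [57/2,36], descend [2, 3, 5, 6]
  N2 x:[63/2,47] y:[3,22] z:[33,47] -> miss, prune
  N3 x:[30,40] y:[14,18] z:[17,24] -> miss, prune
  N5 x:[30,79/2] y:[29,36] z:[34,53] -> hit [34,36], descend [4, 7]
    N4 x:[37,79/2] y:[29,35] z:[43,53] -> miss, prune
    N7 x:[30,35] y:[30,36] z:[34,45] -> hit [34,35] leaf, test {P2@t=35, P6(miss)}
  N6 x:[57/2,46] y:[26,35] z:[15,31] -> hit [57/2,31] leaf, test {P0@t=57/2, P12(miss)}

Visited [0, 2, 3, 5, 4, 7, 6]. Tests: 7 box, 2 leaf. Nearest: P0.

== RESULT ==
2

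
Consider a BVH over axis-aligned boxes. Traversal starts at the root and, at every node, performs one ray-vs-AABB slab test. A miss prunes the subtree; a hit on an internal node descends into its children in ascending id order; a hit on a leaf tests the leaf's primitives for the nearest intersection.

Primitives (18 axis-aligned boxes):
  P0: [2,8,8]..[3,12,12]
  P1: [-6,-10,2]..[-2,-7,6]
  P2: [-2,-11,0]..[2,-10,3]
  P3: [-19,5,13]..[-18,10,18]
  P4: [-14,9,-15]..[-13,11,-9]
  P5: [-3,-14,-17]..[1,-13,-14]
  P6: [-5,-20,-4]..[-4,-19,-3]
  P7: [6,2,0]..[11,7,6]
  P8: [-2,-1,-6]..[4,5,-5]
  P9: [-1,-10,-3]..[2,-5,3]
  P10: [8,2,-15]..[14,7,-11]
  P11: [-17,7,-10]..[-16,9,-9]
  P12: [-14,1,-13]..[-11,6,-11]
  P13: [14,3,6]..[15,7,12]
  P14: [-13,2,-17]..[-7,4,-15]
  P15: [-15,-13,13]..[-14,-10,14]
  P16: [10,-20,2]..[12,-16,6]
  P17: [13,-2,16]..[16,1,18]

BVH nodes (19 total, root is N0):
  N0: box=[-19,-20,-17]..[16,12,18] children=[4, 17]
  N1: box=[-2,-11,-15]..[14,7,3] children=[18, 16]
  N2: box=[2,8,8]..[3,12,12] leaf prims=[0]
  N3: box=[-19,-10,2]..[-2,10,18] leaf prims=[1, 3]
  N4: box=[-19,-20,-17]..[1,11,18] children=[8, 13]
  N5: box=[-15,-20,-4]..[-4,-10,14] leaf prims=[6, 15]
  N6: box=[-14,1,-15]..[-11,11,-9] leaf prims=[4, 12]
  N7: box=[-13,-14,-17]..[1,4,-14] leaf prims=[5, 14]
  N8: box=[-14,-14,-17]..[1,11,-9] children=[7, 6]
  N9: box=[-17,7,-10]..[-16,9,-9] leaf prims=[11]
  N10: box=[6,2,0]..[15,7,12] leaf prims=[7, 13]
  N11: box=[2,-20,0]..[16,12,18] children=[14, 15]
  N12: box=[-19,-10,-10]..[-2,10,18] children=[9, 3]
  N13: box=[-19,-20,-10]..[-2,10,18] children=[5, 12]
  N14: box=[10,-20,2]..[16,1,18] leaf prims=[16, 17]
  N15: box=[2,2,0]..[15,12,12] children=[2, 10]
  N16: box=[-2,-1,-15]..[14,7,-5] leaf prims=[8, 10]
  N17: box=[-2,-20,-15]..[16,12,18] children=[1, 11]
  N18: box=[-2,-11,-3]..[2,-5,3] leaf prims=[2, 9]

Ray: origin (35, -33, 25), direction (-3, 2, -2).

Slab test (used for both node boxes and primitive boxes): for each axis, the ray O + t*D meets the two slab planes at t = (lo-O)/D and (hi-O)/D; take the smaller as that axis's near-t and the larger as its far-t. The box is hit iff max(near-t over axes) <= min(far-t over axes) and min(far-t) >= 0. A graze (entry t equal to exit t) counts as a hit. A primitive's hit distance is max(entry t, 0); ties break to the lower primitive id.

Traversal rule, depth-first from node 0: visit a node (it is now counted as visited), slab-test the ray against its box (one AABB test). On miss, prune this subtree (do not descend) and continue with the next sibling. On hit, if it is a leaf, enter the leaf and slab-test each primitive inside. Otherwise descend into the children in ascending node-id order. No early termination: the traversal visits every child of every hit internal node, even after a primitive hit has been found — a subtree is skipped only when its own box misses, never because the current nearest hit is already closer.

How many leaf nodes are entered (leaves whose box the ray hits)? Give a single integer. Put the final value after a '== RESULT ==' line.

Walk:
N0 x:[19/3,18] y:[13/2,45/2] z:[7/2,21] -> hit [13/2,18], descend [4, 17]
  N4 x:[34/3,18] y:[13/2,22] z:[7/2,21] -> hit [34/3,18], descend [8, 13]
    N8 x:[34/3,49/3] y:[19/2,22] z:[17,21] -> miss, prune
    N13 x:[37/3,18] y:[13/2,43/2] z:[7/2,35/2] -> hit [37/3,35/2], descend [5, 12]
      N5 x:[13,50/3] y:[13/2,23/2] z:[11/2,29/2] -> miss, prune
      N12 x:[37/3,18] y:[23/2,43/2] z:[7/2,35/2] -> hit [37/3,35/2], descend [3, 9]
        N3 x:[37/3,18] y:[23/2,43/2] z:[7/2,23/2] -> miss, prune
        N9 x:[17,52/3] y:[20,21] z:[17,35/2] -> miss, prune
  N17 x:[19/3,37/3] y:[13/2,45/2] z:[7/2,20] -> hit [13/2,37/3], descend [1, 11]
    N1 x:[7,37/3] y:[11,20] z:[11,20] -> hit [11,37/3], descend [16, 18]
      N16 x:[7,37/3] y:[16,20] z:[15,20] -> miss, prune
      N18 x:[11,37/3] y:[11,14] z:[11,14] -> hit [11,37/3] leaf, test {P2@t=11, P9@t=23/2}
    N11 x:[19/3,11] y:[13/2,45/2] z:[7/2,25/2] -> hit [13/2,11], descend [14, 15]
      N14 x:[19/3,25/3] y:[13/2,17] z:[7/2,23/2] -> hit [13/2,25/3] leaf, test {P16(miss), P17(miss)}
      N15 x:[20/3,11] y:[35/2,45/2] z:[13/2,25/2] -> miss, prune

Visited [0, 4, 8, 13, 5, 12, 3, 9, 17, 1, 16, 18, 11, 14, 15]. Tests: 15 box, 2 leaf. Nearest: P2.

== RESULT ==
2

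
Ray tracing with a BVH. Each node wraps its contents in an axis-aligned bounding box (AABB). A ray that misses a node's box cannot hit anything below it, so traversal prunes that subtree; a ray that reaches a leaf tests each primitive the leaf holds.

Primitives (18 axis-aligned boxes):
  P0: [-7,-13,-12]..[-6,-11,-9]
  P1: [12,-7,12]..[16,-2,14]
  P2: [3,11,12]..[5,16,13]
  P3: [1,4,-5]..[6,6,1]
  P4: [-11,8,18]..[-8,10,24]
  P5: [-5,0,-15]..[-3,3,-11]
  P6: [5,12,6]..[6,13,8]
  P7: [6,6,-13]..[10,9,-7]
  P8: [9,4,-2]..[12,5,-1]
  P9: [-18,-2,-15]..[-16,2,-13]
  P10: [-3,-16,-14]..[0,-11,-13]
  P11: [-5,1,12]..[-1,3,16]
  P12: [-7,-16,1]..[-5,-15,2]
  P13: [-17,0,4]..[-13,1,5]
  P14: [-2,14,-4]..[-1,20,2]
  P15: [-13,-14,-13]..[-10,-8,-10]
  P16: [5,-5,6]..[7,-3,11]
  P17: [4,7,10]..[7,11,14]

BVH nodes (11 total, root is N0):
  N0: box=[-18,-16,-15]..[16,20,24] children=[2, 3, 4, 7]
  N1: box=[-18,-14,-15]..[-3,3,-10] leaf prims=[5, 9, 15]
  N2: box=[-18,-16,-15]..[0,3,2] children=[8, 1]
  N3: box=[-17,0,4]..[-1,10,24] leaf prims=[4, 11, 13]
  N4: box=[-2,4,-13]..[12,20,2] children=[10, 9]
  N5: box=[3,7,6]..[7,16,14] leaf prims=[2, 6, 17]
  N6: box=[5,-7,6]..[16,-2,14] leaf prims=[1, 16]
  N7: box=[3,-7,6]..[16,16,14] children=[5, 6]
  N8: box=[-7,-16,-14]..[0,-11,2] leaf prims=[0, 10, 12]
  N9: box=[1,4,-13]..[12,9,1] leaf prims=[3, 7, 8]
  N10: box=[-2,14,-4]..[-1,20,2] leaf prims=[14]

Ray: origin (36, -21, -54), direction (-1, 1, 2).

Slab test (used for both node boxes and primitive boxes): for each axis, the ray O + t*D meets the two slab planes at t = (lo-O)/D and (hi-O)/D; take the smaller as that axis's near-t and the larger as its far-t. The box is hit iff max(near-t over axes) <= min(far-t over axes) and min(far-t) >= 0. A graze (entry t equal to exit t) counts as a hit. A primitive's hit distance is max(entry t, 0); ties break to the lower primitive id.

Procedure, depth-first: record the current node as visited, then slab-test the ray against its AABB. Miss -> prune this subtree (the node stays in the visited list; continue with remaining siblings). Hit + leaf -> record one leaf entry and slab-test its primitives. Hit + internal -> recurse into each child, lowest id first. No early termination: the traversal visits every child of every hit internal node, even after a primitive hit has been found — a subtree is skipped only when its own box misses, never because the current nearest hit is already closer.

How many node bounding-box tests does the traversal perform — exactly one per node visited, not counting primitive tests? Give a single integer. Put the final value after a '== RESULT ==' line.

Walk:
N0 x:[20,54] y:[5,41] z:[39/2,39] -> hit [20,39], descend [2, 3, 4, 7]
  N2 x:[36,54] y:[5,24] z:[39/2,28] -> miss, prune
  N3 x:[37,53] y:[21,31] z:[29,39] -> miss, prune
  N4 x:[24,38] y:[25,41] z:[41/2,28] -> hit [25,28], descend [9, 10]
    N9 x:[24,35] y:[25,30] z:[41/2,55/2] -> hit [25,55/2] leaf, test {P3(miss), P7(miss), P8@t=26}
    N10 x:[37,38] y:[35,41] z:[25,28] -> miss, prune
  N7 x:[20,33] y:[14,37] z:[30,34] -> hit [30,33], descend [5, 6]
    N5 x:[29,33] y:[28,37] z:[30,34] -> hit [30,33] leaf, test {P2@t=33, P6(miss), P17@t=32}
    N6 x:[20,31] y:[14,19] z:[30,34] -> miss, prune

order=[0, 2, 3, 4, 9, 10, 7, 5, 6]  |boxes|=9  |leaves|=2  hit=P8

== RESULT ==
9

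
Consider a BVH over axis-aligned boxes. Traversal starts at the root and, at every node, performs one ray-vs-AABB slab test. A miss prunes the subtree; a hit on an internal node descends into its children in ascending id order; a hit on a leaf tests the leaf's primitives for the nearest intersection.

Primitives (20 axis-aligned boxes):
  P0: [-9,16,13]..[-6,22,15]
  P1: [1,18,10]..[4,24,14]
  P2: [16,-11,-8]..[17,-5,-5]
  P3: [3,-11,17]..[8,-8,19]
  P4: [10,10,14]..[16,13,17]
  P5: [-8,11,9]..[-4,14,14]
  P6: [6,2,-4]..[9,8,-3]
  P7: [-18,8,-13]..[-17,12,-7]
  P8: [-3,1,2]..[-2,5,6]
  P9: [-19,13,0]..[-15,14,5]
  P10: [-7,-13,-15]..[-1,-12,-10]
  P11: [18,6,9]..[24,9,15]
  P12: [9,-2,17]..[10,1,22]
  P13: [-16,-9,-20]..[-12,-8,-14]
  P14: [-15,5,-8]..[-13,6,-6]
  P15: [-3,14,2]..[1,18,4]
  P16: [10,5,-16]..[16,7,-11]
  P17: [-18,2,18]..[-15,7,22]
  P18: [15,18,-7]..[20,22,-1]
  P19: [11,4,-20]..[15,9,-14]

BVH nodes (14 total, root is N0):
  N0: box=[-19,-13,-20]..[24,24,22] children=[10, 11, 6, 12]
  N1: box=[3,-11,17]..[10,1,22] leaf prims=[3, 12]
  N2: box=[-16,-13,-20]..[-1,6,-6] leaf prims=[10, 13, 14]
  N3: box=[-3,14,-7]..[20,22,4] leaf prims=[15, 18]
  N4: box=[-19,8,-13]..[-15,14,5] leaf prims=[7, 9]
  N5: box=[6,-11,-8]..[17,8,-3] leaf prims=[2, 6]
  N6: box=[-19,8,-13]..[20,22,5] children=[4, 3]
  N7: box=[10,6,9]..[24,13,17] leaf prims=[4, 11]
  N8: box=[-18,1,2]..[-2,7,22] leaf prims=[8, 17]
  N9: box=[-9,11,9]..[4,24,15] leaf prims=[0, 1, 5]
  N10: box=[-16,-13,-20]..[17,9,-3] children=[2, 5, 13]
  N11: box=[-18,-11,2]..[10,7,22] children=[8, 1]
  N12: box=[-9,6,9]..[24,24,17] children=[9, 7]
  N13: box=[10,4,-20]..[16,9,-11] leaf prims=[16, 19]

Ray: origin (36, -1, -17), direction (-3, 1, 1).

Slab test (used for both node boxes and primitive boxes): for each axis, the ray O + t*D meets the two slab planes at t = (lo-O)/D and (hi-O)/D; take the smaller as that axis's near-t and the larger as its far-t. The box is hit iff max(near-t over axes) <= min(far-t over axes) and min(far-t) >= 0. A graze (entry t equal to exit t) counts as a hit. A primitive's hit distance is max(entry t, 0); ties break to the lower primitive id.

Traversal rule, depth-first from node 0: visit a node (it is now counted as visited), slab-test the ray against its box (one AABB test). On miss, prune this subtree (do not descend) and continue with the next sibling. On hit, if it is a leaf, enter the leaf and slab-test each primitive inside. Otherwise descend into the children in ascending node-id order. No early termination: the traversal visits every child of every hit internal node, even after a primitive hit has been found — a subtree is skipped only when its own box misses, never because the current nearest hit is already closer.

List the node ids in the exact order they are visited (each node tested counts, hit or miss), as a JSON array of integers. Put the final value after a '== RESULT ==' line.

Walk:
N0 x:[4,55/3] y:[-12,25] z:[-3,39] -> hit [4,55/3], descend [6, 10, 11, 12]
  N6 x:[16/3,55/3] y:[9,23] z:[4,22] -> hit [9,55/3], descend [3, 4]
    N3 x:[16/3,13] y:[15,23] z:[10,21] -> miss, prune
    N4 x:[17,55/3] y:[9,15] z:[4,22] -> miss, prune
  N10 x:[19/3,52/3] y:[-12,10] z:[-3,14] -> hit [19/3,10], descend [2, 5, 13]
    N2 x:[37/3,52/3] y:[-12,7] z:[-3,11] -> miss, prune
    N5 x:[19/3,10] y:[-10,9] z:[9,14] -> hit [9,9] leaf, test {P2(miss), P6(miss)}
    N13 x:[20/3,26/3] y:[5,10] z:[-3,6] -> miss, prune
  N11 x:[26/3,18] y:[-10,8] z:[19,39] -> miss, prune
  N12 x:[4,15] y:[7,25] z:[26,34] -> miss, prune

order=[0, 6, 3, 4, 10, 2, 5, 13, 11, 12]  |boxes|=10  |leaves|=1  hit=miss

== RESULT ==
[0, 6, 3, 4, 10, 2, 5, 13, 11, 12]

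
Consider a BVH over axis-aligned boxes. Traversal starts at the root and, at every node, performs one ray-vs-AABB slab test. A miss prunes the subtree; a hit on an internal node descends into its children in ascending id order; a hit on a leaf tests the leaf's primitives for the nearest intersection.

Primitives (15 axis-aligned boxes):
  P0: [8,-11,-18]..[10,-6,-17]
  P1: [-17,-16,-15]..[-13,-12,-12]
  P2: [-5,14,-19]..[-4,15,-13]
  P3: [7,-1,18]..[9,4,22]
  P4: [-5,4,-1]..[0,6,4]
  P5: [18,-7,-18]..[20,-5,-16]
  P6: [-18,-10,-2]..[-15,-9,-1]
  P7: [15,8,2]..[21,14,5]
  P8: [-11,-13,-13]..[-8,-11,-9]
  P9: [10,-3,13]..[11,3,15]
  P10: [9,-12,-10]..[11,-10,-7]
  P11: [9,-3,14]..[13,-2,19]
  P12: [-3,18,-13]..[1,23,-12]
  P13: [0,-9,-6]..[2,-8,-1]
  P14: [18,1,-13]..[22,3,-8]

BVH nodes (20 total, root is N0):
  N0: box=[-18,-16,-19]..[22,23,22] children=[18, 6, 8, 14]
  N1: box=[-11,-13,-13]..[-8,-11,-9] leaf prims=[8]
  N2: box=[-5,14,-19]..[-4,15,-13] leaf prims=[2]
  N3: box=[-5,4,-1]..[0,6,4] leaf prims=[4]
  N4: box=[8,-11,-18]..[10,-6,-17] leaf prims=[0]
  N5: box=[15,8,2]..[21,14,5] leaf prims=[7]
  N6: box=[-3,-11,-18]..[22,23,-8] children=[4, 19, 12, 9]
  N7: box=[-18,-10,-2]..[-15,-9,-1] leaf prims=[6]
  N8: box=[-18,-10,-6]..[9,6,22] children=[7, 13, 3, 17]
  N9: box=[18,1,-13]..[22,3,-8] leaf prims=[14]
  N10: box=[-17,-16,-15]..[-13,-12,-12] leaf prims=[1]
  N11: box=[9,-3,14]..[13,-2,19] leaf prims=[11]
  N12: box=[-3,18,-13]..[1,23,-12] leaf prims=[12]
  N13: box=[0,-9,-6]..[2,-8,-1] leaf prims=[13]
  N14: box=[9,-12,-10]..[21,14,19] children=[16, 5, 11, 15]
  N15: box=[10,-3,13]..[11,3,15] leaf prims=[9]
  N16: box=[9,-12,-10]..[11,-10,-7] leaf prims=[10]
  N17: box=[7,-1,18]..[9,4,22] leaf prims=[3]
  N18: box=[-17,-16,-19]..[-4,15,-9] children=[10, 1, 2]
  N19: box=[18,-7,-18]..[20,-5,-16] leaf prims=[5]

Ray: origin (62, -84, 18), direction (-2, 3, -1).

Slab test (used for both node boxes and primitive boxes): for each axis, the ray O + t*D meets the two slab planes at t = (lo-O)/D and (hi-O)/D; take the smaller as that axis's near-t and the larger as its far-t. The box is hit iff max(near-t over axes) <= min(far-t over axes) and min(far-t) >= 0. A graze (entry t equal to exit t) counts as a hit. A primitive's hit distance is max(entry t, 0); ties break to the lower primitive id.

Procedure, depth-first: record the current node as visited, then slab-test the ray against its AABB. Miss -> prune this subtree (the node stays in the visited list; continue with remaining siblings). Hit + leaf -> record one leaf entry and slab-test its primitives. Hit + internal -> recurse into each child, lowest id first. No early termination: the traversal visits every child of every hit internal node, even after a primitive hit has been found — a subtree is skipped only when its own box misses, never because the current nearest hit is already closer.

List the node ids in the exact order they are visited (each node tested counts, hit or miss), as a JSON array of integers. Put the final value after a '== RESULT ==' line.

Walk:
N0 x:[20,40] y:[68/3,107/3] z:[-4,37] -> hit [68/3,107/3], descend [6, 8, 14, 18]
  N6 x:[20,65/2] y:[73/3,107/3] z:[26,36] -> hit [26,65/2], descend [4, 9, 12, 19]
    N4 x:[26,27] y:[73/3,26] z:[35,36] -> miss, prune
    N9 x:[20,22] y:[85/3,29] z:[26,31] -> miss, prune
    N12 x:[61/2,65/2] y:[34,107/3] z:[30,31] -> miss, prune
    N19 x:[21,22] y:[77/3,79/3] z:[34,36] -> miss, prune
  N8 x:[53/2,40] y:[74/3,30] z:[-4,24] -> miss, prune
  N14 x:[41/2,53/2] y:[24,98/3] z:[-1,28] -> hit [24,53/2], descend [5, 11, 15, 16]
    N5 x:[41/2,47/2] y:[92/3,98/3] z:[13,16] -> miss, prune
    N11 x:[49/2,53/2] y:[27,82/3] z:[-1,4] -> miss, prune
    N15 x:[51/2,26] y:[27,29] z:[3,5] -> miss, prune
    N16 x:[51/2,53/2] y:[24,74/3] z:[25,28] -> miss, prune
  N18 x:[33,79/2] y:[68/3,33] z:[27,37] -> hit [33,33], descend [1, 2, 10]
    N1 x:[35,73/2] y:[71/3,73/3] z:[27,31] -> miss, prune
    N2 x:[33,67/2] y:[98/3,33] z:[31,37] -> hit [33,33] leaf, test {P2@t=33}
    N10 x:[75/2,79/2] y:[68/3,24] z:[30,33] -> miss, prune

order=[0, 6, 4, 9, 12, 19, 8, 14, 5, 11, 15, 16, 18, 1, 2, 10]  |boxes|=16  |leaves|=1  hit=P2

== RESULT ==
[0, 6, 4, 9, 12, 19, 8, 14, 5, 11, 15, 16, 18, 1, 2, 10]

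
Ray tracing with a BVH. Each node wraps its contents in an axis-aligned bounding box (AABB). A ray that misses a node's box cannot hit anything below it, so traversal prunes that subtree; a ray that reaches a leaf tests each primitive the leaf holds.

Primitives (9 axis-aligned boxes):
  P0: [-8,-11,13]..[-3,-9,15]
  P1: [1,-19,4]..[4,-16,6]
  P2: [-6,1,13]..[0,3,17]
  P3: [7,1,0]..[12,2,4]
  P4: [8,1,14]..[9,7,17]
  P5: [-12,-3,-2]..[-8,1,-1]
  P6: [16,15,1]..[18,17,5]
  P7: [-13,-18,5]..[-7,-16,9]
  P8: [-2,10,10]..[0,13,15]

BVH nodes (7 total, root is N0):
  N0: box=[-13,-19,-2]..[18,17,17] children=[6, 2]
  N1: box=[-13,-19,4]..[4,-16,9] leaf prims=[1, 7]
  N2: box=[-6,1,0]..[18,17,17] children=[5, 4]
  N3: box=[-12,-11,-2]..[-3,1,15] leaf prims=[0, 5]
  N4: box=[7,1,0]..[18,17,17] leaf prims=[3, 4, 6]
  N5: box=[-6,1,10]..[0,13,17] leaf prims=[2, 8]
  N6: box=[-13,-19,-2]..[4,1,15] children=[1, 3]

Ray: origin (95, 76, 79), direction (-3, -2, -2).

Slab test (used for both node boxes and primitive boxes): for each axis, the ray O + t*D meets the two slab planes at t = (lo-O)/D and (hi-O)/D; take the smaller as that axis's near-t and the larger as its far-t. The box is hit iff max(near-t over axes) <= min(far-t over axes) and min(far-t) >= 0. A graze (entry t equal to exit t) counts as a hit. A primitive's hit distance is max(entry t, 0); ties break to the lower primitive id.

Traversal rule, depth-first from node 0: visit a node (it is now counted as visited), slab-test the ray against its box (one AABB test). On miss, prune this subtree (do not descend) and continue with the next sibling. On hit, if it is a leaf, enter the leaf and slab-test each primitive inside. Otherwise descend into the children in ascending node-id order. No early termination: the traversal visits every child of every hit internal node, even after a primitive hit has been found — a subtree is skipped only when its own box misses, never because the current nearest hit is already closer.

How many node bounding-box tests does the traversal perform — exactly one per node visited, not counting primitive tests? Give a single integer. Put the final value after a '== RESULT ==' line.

Trace the traversal:
N0 x:[77/3,36] y:[59/2,95/2] z:[31,81/2] -> hit [31,36], descend [2, 6]
  N2 x:[77/3,101/3] y:[59/2,75/2] z:[31,79/2] -> hit [31,101/3], descend [4, 5]
    N4 x:[77/3,88/3] y:[59/2,75/2] z:[31,79/2] -> miss, prune
    N5 x:[95/3,101/3] y:[63/2,75/2] z:[31,69/2] -> hit [95/3,101/3] leaf, test {P2(miss), P8@t=32}
  N6 x:[91/3,36] y:[75/2,95/2] z:[32,81/2] -> miss, prune

Summary -> nodes [0, 2, 4, 5, 6]; box-tests=5; leaf-entries=1; first=P8

== RESULT ==
5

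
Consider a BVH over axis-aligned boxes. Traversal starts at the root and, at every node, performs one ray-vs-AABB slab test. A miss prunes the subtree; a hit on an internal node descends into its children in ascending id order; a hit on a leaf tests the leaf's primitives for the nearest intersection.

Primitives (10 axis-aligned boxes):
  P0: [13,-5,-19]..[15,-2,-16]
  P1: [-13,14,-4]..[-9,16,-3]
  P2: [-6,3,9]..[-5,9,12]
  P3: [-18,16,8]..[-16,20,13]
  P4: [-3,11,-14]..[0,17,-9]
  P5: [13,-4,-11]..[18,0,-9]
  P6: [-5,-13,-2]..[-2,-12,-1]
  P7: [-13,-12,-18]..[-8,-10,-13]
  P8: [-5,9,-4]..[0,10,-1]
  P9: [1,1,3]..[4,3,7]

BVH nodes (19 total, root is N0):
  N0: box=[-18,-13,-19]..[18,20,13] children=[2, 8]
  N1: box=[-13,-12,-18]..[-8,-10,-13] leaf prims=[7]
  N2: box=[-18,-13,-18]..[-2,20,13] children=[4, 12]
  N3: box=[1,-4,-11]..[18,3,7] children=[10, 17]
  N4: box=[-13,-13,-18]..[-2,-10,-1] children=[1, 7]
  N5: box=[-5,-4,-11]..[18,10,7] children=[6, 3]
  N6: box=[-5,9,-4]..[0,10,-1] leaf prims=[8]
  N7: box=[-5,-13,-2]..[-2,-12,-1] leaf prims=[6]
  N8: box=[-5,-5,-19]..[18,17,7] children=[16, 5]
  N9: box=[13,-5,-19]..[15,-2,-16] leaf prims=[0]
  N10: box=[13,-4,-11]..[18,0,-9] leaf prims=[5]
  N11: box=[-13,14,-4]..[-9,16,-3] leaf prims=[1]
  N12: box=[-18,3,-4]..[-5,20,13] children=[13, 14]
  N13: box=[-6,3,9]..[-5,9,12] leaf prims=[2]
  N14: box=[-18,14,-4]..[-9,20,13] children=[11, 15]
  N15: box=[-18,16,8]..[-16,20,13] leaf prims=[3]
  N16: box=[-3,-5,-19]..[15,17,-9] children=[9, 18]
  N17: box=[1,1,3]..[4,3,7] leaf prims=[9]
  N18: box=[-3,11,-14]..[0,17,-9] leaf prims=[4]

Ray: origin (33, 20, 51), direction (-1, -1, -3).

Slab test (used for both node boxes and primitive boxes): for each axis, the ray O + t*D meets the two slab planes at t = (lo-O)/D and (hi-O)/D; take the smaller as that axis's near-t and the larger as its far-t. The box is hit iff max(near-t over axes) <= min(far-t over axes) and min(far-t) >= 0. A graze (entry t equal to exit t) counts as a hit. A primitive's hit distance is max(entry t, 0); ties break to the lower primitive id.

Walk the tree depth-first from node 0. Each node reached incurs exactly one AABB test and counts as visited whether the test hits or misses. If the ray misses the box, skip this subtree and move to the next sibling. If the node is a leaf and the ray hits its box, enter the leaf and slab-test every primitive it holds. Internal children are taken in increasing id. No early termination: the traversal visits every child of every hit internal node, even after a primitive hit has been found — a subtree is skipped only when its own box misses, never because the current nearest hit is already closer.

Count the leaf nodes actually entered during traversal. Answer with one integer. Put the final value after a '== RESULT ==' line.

Walk:
N0 x:[15,51] y:[0,33] z:[38/3,70/3] -> hit [15,70/3], descend [2, 8]
  N2 x:[35,51] y:[0,33] z:[38/3,23] -> miss, prune
  N8 x:[15,38] y:[3,25] z:[44/3,70/3] -> hit [15,70/3], descend [5, 16]
    N5 x:[15,38] y:[10,24] z:[44/3,62/3] -> hit [15,62/3], descend [3, 6]
      N3 x:[15,32] y:[17,24] z:[44/3,62/3] -> hit [17,62/3], descend [10, 17]
        N10 x:[15,20] y:[20,24] z:[20,62/3] -> hit [20,20] leaf, test {P5@t=20}
        N17 x:[29,32] y:[17,19] z:[44/3,16] -> miss, prune
      N6 x:[33,38] y:[10,11] z:[52/3,55/3] -> miss, prune
    N16 x:[18,36] y:[3,25] z:[20,70/3] -> hit [20,70/3], descend [9, 18]
      N9 x:[18,20] y:[22,25] z:[67/3,70/3] -> miss, prune
      N18 x:[33,36] y:[3,9] z:[20,65/3] -> miss, prune

order=[0, 2, 8, 5, 3, 10, 17, 6, 16, 9, 18]  |boxes|=11  |leaves|=1  hit=P5

== RESULT ==
1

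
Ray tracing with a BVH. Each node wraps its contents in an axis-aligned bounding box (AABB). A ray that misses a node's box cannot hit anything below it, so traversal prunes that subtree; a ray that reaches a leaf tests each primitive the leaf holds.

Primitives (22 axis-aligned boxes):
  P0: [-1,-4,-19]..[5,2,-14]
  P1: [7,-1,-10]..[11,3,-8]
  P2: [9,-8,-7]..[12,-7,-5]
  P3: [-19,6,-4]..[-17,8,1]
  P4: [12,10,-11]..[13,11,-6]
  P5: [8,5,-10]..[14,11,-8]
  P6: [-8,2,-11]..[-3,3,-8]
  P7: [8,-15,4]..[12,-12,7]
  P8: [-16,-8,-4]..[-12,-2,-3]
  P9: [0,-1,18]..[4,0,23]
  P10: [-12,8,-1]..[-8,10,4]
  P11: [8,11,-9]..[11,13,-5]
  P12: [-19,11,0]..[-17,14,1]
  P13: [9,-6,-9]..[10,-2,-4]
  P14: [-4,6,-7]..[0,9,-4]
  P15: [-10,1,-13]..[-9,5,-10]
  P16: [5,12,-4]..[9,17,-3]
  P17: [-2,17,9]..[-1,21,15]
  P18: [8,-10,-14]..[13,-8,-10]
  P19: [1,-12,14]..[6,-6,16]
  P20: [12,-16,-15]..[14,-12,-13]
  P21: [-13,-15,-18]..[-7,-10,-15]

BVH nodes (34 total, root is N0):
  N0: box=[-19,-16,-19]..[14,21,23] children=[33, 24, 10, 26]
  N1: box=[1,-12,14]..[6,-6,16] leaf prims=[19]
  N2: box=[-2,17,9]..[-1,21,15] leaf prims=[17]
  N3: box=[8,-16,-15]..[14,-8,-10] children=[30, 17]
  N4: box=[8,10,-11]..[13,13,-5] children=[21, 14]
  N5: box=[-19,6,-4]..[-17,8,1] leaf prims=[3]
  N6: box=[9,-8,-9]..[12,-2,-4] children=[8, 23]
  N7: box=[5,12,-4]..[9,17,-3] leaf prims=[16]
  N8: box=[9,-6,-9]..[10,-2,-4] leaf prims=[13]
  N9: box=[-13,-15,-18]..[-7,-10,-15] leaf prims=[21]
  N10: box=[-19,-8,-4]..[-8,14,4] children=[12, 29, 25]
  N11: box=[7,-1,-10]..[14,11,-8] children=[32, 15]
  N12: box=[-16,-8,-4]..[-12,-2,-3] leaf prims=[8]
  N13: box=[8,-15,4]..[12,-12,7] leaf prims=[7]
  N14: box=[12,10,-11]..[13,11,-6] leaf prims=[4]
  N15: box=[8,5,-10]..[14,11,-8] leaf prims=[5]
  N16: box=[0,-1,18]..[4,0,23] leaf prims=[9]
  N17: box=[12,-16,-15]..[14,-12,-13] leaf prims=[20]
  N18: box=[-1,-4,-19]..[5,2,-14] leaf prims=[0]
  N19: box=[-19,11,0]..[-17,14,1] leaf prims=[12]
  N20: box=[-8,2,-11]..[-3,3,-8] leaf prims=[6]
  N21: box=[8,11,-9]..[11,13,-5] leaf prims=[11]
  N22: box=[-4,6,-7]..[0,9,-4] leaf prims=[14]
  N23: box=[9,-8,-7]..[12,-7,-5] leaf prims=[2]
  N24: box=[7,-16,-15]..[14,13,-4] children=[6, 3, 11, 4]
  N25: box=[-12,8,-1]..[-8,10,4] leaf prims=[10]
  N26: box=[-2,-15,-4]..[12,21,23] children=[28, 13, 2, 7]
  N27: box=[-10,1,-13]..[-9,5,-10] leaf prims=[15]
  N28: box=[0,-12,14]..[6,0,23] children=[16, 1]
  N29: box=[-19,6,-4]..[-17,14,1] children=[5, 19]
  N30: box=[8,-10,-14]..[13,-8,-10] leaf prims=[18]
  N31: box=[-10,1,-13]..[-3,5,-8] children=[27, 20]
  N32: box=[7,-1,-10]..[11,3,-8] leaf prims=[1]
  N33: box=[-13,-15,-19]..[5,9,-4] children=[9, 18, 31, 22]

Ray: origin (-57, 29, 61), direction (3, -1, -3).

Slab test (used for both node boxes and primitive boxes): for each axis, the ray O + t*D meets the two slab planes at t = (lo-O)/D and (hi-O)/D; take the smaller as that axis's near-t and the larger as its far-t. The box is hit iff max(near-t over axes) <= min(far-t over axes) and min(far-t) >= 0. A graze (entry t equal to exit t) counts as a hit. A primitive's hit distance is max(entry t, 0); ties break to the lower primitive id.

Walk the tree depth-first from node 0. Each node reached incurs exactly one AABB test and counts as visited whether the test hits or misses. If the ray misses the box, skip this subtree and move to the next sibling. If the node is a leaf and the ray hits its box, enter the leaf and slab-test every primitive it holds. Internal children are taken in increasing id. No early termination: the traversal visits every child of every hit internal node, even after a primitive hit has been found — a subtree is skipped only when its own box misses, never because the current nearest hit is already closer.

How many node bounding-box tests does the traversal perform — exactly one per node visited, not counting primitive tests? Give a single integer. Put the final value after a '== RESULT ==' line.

Traverse from the root:
N0 x:[38/3,71/3] y:[8,45] z:[38/3,80/3] -> hit [38/3,71/3], descend [10, 24, 26, 33]
  N10 x:[38/3,49/3] y:[15,37] z:[19,65/3] -> miss, prune
  N24 x:[64/3,71/3] y:[16,45] z:[65/3,76/3] -> hit [65/3,71/3], descend [3, 4, 6, 11]
    N3 x:[65/3,71/3] y:[37,45] z:[71/3,76/3] -> miss, prune
    N4 x:[65/3,70/3] y:[16,19] z:[22,24] -> miss, prune
    N6 x:[22,23] y:[31,37] z:[65/3,70/3] -> miss, prune
    N11 x:[64/3,71/3] y:[18,30] z:[23,71/3] -> hit [23,71/3], descend [15, 32]
      N15 x:[65/3,71/3] y:[18,24] z:[23,71/3] -> hit [23,71/3] leaf, test {P5@t=23}
      N32 x:[64/3,68/3] y:[26,30] z:[23,71/3] -> miss, prune
  N26 x:[55/3,23] y:[8,44] z:[38/3,65/3] -> hit [55/3,65/3], descend [2, 7, 13, 28]
    N2 x:[55/3,56/3] y:[8,12] z:[46/3,52/3] -> miss, prune
    N7 x:[62/3,22] y:[12,17] z:[64/3,65/3] -> miss, prune
    N13 x:[65/3,23] y:[41,44] z:[18,19] -> miss, prune
    N28 x:[19,21] y:[29,41] z:[38/3,47/3] -> miss, prune
  N33 x:[44/3,62/3] y:[20,44] z:[65/3,80/3] -> miss, prune

order=[0, 10, 24, 3, 4, 6, 11, 15, 32, 26, 2, 7, 13, 28, 33]  |boxes|=15  |leaves|=1  hit=P5

== RESULT ==
15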